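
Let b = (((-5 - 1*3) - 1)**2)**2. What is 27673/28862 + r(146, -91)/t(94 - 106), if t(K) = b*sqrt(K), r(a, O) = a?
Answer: 27673/28862 - 73*I*sqrt(3)/19683 ≈ 0.9588 - 0.0064238*I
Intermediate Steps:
b = 6561 (b = (((-5 - 3) - 1)**2)**2 = ((-8 - 1)**2)**2 = ((-9)**2)**2 = 81**2 = 6561)
t(K) = 6561*sqrt(K)
27673/28862 + r(146, -91)/t(94 - 106) = 27673/28862 + 146/((6561*sqrt(94 - 106))) = 27673*(1/28862) + 146/((6561*sqrt(-12))) = 27673/28862 + 146/((6561*(2*I*sqrt(3)))) = 27673/28862 + 146/((13122*I*sqrt(3))) = 27673/28862 + 146*(-I*sqrt(3)/39366) = 27673/28862 - 73*I*sqrt(3)/19683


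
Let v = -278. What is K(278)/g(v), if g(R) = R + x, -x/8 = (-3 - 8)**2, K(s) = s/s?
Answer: -1/1246 ≈ -0.00080257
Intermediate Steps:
K(s) = 1
x = -968 (x = -8*(-3 - 8)**2 = -8*(-11)**2 = -8*121 = -968)
g(R) = -968 + R (g(R) = R - 968 = -968 + R)
K(278)/g(v) = 1/(-968 - 278) = 1/(-1246) = 1*(-1/1246) = -1/1246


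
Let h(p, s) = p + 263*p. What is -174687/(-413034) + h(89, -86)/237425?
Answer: 17059902613/32688199150 ≈ 0.52190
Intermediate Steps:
h(p, s) = 264*p
-174687/(-413034) + h(89, -86)/237425 = -174687/(-413034) + (264*89)/237425 = -174687*(-1/413034) + 23496*(1/237425) = 58229/137678 + 23496/237425 = 17059902613/32688199150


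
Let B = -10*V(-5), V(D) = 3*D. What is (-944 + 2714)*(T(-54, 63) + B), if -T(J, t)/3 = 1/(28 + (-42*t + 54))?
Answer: 340373655/1282 ≈ 2.6550e+5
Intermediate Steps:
B = 150 (B = -30*(-5) = -10*(-15) = 150)
T(J, t) = -3/(82 - 42*t) (T(J, t) = -3/(28 + (-42*t + 54)) = -3/(28 + (54 - 42*t)) = -3/(82 - 42*t))
(-944 + 2714)*(T(-54, 63) + B) = (-944 + 2714)*(3/(2*(-41 + 21*63)) + 150) = 1770*(3/(2*(-41 + 1323)) + 150) = 1770*((3/2)/1282 + 150) = 1770*((3/2)*(1/1282) + 150) = 1770*(3/2564 + 150) = 1770*(384603/2564) = 340373655/1282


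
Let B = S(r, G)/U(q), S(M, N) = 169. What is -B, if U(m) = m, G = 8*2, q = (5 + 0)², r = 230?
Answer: -169/25 ≈ -6.7600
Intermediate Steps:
q = 25 (q = 5² = 25)
G = 16
B = 169/25 ≈ 6.7600
-B = -1*169/25 = -169/25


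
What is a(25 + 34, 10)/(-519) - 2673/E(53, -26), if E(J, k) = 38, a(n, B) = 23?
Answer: -1388161/19722 ≈ -70.386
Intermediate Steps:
a(25 + 34, 10)/(-519) - 2673/E(53, -26) = 23/(-519) - 2673/38 = 23*(-1/519) - 2673*1/38 = -23/519 - 2673/38 = -1388161/19722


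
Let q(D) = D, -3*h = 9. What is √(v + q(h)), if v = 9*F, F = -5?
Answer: 4*I*√3 ≈ 6.9282*I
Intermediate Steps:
h = -3 (h = -⅓*9 = -3)
v = -45 (v = 9*(-5) = -45)
√(v + q(h)) = √(-45 - 3) = √(-48) = 4*I*√3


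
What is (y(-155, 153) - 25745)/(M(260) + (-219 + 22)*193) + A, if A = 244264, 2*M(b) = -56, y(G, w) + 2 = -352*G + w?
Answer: 9293971970/38049 ≈ 2.4426e+5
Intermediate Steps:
y(G, w) = -2 + w - 352*G (y(G, w) = -2 + (-352*G + w) = -2 + (w - 352*G) = -2 + w - 352*G)
M(b) = -28 (M(b) = (½)*(-56) = -28)
(y(-155, 153) - 25745)/(M(260) + (-219 + 22)*193) + A = ((-2 + 153 - 352*(-155)) - 25745)/(-28 + (-219 + 22)*193) + 244264 = ((-2 + 153 + 54560) - 25745)/(-28 - 197*193) + 244264 = (54711 - 25745)/(-28 - 38021) + 244264 = 28966/(-38049) + 244264 = 28966*(-1/38049) + 244264 = -28966/38049 + 244264 = 9293971970/38049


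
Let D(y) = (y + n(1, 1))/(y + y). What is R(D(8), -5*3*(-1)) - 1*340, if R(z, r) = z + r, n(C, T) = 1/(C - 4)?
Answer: -15577/48 ≈ -324.52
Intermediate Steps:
n(C, T) = 1/(-4 + C)
D(y) = (-⅓ + y)/(2*y) (D(y) = (y + 1/(-4 + 1))/(y + y) = (y + 1/(-3))/((2*y)) = (y - ⅓)*(1/(2*y)) = (-⅓ + y)*(1/(2*y)) = (-⅓ + y)/(2*y))
R(z, r) = r + z
R(D(8), -5*3*(-1)) - 1*340 = (-5*3*(-1) + (⅙)*(-1 + 3*8)/8) - 1*340 = (-15*(-1) + (⅙)*(⅛)*(-1 + 24)) - 340 = (15 + (⅙)*(⅛)*23) - 340 = (15 + 23/48) - 340 = 743/48 - 340 = -15577/48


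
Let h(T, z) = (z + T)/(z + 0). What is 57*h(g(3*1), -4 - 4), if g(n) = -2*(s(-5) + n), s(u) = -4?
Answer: 171/4 ≈ 42.750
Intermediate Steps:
g(n) = 8 - 2*n (g(n) = -2*(-4 + n) = 8 - 2*n)
h(T, z) = (T + z)/z
57*h(g(3*1), -4 - 4) = 57*(((8 - 6) + (-4 - 4))/(-4 - 4)) = 57*(((8 - 2*3) - 8)/(-8)) = 57*(-((8 - 6) - 8)/8) = 57*(-(2 - 8)/8) = 57*(-1/8*(-6)) = 57*(3/4) = 171/4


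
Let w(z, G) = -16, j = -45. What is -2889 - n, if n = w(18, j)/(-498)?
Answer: -719369/249 ≈ -2889.0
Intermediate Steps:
n = 8/249 (n = -16/(-498) = -16*(-1/498) = 8/249 ≈ 0.032129)
-2889 - n = -2889 - 1*8/249 = -2889 - 8/249 = -719369/249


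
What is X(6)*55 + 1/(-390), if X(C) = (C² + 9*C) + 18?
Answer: 2316599/390 ≈ 5940.0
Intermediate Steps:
X(C) = 18 + C² + 9*C
X(6)*55 + 1/(-390) = (18 + 6² + 9*6)*55 + 1/(-390) = (18 + 36 + 54)*55 - 1/390 = 108*55 - 1/390 = 5940 - 1/390 = 2316599/390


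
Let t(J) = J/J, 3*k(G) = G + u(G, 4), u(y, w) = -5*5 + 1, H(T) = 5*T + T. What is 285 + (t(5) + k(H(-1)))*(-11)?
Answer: 384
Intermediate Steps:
H(T) = 6*T
u(y, w) = -24 (u(y, w) = -25 + 1 = -24)
k(G) = -8 + G/3 (k(G) = (G - 24)/3 = (-24 + G)/3 = -8 + G/3)
t(J) = 1
285 + (t(5) + k(H(-1)))*(-11) = 285 + (1 + (-8 + (6*(-1))/3))*(-11) = 285 + (1 + (-8 + (⅓)*(-6)))*(-11) = 285 + (1 + (-8 - 2))*(-11) = 285 + (1 - 10)*(-11) = 285 - 9*(-11) = 285 + 99 = 384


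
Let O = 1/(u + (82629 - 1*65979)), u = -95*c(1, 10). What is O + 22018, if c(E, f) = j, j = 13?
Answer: 339407471/15415 ≈ 22018.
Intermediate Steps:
c(E, f) = 13
u = -1235 (u = -95*13 = -1235)
O = 1/15415 (O = 1/(-1235 + (82629 - 1*65979)) = 1/(-1235 + (82629 - 65979)) = 1/(-1235 + 16650) = 1/15415 ≈ 6.4872e-5)
O + 22018 = 1/15415 + 22018 = 339407471/15415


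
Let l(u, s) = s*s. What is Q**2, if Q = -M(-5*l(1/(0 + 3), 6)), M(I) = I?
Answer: 32400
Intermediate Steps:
l(u, s) = s**2
Q = 180 (Q = -(-5)*6**2 = -(-5)*36 = -1*(-180) = 180)
Q**2 = 180**2 = 32400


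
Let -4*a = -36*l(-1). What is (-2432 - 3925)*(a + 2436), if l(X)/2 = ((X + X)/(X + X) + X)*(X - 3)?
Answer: -15485652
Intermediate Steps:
l(X) = 2*(1 + X)*(-3 + X) (l(X) = 2*(((X + X)/(X + X) + X)*(X - 3)) = 2*(((2*X)/((2*X)) + X)*(-3 + X)) = 2*(((2*X)*(1/(2*X)) + X)*(-3 + X)) = 2*((1 + X)*(-3 + X)) = 2*(1 + X)*(-3 + X))
a = 0 (a = -(-9)*(-6 - 4*(-1) + 2*(-1)²) = -(-9)*(-6 + 4 + 2*1) = -(-9)*(-6 + 4 + 2) = -(-9)*0 = -¼*0 = 0)
(-2432 - 3925)*(a + 2436) = (-2432 - 3925)*(0 + 2436) = -6357*2436 = -15485652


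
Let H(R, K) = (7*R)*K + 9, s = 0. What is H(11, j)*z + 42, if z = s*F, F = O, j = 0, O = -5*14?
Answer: 42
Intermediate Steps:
O = -70
F = -70
H(R, K) = 9 + 7*K*R (H(R, K) = 7*K*R + 9 = 9 + 7*K*R)
z = 0 (z = 0*(-70) = 0)
H(11, j)*z + 42 = (9 + 7*0*11)*0 + 42 = (9 + 0)*0 + 42 = 9*0 + 42 = 0 + 42 = 42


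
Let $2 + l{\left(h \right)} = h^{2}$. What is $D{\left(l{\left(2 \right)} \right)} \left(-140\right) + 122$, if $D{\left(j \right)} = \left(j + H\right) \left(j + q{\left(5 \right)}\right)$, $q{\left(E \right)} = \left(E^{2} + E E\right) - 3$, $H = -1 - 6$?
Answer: $34422$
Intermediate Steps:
$l{\left(h \right)} = -2 + h^{2}$
$H = -7$ ($H = -1 - 6 = -7$)
$q{\left(E \right)} = -3 + 2 E^{2}$ ($q{\left(E \right)} = \left(E^{2} + E^{2}\right) - 3 = 2 E^{2} - 3 = -3 + 2 E^{2}$)
$D{\left(j \right)} = \left(-7 + j\right) \left(47 + j\right)$ ($D{\left(j \right)} = \left(j - 7\right) \left(j - \left(3 - 2 \cdot 5^{2}\right)\right) = \left(-7 + j\right) \left(j + \left(-3 + 2 \cdot 25\right)\right) = \left(-7 + j\right) \left(j + \left(-3 + 50\right)\right) = \left(-7 + j\right) \left(j + 47\right) = \left(-7 + j\right) \left(47 + j\right)$)
$D{\left(l{\left(2 \right)} \right)} \left(-140\right) + 122 = \left(-329 + \left(-2 + 2^{2}\right)^{2} + 40 \left(-2 + 2^{2}\right)\right) \left(-140\right) + 122 = \left(-329 + \left(-2 + 4\right)^{2} + 40 \left(-2 + 4\right)\right) \left(-140\right) + 122 = \left(-329 + 2^{2} + 40 \cdot 2\right) \left(-140\right) + 122 = \left(-329 + 4 + 80\right) \left(-140\right) + 122 = \left(-245\right) \left(-140\right) + 122 = 34300 + 122 = 34422$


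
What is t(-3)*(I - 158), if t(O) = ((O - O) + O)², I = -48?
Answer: -1854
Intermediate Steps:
t(O) = O² (t(O) = (0 + O)² = O²)
t(-3)*(I - 158) = (-3)²*(-48 - 158) = 9*(-206) = -1854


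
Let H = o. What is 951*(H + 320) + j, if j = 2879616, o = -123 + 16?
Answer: 3082179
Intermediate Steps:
o = -107
H = -107
951*(H + 320) + j = 951*(-107 + 320) + 2879616 = 951*213 + 2879616 = 202563 + 2879616 = 3082179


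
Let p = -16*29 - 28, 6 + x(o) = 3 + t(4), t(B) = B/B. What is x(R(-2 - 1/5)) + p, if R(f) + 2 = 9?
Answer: -494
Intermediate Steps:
t(B) = 1
R(f) = 7 (R(f) = -2 + 9 = 7)
x(o) = -2 (x(o) = -6 + (3 + 1) = -6 + 4 = -2)
p = -492 (p = -464 - 28 = -492)
x(R(-2 - 1/5)) + p = -2 - 492 = -494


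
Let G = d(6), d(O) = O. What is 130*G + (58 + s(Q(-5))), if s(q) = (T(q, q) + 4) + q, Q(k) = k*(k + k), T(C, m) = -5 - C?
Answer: 837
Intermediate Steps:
G = 6
Q(k) = 2*k**2 (Q(k) = k*(2*k) = 2*k**2)
s(q) = -1 (s(q) = ((-5 - q) + 4) + q = (-1 - q) + q = -1)
130*G + (58 + s(Q(-5))) = 130*6 + (58 - 1) = 780 + 57 = 837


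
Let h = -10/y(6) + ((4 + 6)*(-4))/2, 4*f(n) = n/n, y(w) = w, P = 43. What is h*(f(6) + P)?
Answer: -11245/12 ≈ -937.08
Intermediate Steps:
f(n) = ¼ (f(n) = (n/n)/4 = (¼)*1 = ¼)
h = -65/3 (h = -10/6 + ((4 + 6)*(-4))/2 = -10*⅙ + (10*(-4))*(½) = -5/3 - 40*½ = -5/3 - 20 = -65/3 ≈ -21.667)
h*(f(6) + P) = -65*(¼ + 43)/3 = -65/3*173/4 = -11245/12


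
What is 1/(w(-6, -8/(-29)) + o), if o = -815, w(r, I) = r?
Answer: -1/821 ≈ -0.0012180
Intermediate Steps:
1/(w(-6, -8/(-29)) + o) = 1/(-6 - 815) = 1/(-821) = -1/821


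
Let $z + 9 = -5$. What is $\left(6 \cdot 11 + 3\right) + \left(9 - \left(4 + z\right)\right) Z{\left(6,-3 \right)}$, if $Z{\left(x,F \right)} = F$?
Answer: $12$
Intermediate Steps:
$z = -14$ ($z = -9 - 5 = -14$)
$\left(6 \cdot 11 + 3\right) + \left(9 - \left(4 + z\right)\right) Z{\left(6,-3 \right)} = \left(6 \cdot 11 + 3\right) + \left(9 - -10\right) \left(-3\right) = \left(66 + 3\right) + \left(9 + \left(-4 + 14\right)\right) \left(-3\right) = 69 + \left(9 + 10\right) \left(-3\right) = 69 + 19 \left(-3\right) = 69 - 57 = 12$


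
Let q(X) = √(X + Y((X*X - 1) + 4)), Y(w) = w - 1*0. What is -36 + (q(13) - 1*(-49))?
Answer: 13 + √185 ≈ 26.601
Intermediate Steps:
Y(w) = w (Y(w) = w + 0 = w)
q(X) = √(3 + X + X²) (q(X) = √(X + ((X*X - 1) + 4)) = √(X + ((X² - 1) + 4)) = √(X + ((-1 + X²) + 4)) = √(X + (3 + X²)) = √(3 + X + X²))
-36 + (q(13) - 1*(-49)) = -36 + (√(3 + 13 + 13²) - 1*(-49)) = -36 + (√(3 + 13 + 169) + 49) = -36 + (√185 + 49) = -36 + (49 + √185) = 13 + √185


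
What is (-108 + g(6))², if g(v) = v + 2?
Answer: 10000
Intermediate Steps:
g(v) = 2 + v
(-108 + g(6))² = (-108 + (2 + 6))² = (-108 + 8)² = (-100)² = 10000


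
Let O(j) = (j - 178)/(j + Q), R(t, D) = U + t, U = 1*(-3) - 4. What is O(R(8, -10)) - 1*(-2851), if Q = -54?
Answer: 151280/53 ≈ 2854.3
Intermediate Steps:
U = -7 (U = -3 - 4 = -7)
R(t, D) = -7 + t
O(j) = (-178 + j)/(-54 + j) (O(j) = (j - 178)/(j - 54) = (-178 + j)/(-54 + j))
O(R(8, -10)) - 1*(-2851) = (-178 + (-7 + 8))/(-54 + (-7 + 8)) - 1*(-2851) = (-178 + 1)/(-54 + 1) + 2851 = -177/(-53) + 2851 = -1/53*(-177) + 2851 = 177/53 + 2851 = 151280/53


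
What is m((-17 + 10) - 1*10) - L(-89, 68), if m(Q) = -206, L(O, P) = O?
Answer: -117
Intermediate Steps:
m((-17 + 10) - 1*10) - L(-89, 68) = -206 - 1*(-89) = -206 + 89 = -117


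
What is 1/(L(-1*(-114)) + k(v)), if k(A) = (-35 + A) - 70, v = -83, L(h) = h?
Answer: -1/74 ≈ -0.013514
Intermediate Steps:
k(A) = -105 + A
1/(L(-1*(-114)) + k(v)) = 1/(-1*(-114) + (-105 - 83)) = 1/(114 - 188) = 1/(-74) = -1/74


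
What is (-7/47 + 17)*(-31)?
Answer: -24552/47 ≈ -522.38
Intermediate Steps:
(-7/47 + 17)*(-31) = (792/47)*(-31) = -24552/47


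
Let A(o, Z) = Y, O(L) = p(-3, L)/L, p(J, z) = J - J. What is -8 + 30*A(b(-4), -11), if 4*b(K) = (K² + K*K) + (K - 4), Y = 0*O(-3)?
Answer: -8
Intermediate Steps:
p(J, z) = 0
O(L) = 0 (O(L) = 0/L = 0)
Y = 0 (Y = 0*0 = 0)
b(K) = -1 + K²/2 + K/4 (b(K) = ((K² + K*K) + (K - 4))/4 = ((K² + K²) + (-4 + K))/4 = (2*K² + (-4 + K))/4 = (-4 + K + 2*K²)/4 = -1 + K²/2 + K/4)
A(o, Z) = 0
-8 + 30*A(b(-4), -11) = -8 + 30*0 = -8 + 0 = -8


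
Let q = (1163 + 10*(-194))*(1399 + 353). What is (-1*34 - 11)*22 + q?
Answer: -1362294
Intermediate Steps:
q = -1361304 (q = (1163 - 1940)*1752 = -777*1752 = -1361304)
(-1*34 - 11)*22 + q = (-1*34 - 11)*22 - 1361304 = (-34 - 11)*22 - 1361304 = -45*22 - 1361304 = -990 - 1361304 = -1362294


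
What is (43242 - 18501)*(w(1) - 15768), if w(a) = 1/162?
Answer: -7022086835/18 ≈ -3.9012e+8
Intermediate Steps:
w(a) = 1/162
(43242 - 18501)*(w(1) - 15768) = (43242 - 18501)*(1/162 - 15768) = 24741*(-2554415/162) = -7022086835/18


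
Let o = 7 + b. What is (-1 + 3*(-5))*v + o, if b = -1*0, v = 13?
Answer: -201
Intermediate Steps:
b = 0
o = 7 (o = 7 + 0 = 7)
(-1 + 3*(-5))*v + o = (-1 + 3*(-5))*13 + 7 = (-1 - 15)*13 + 7 = -16*13 + 7 = -208 + 7 = -201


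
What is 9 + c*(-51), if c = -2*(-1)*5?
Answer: -501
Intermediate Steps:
c = 10 (c = 2*5 = 10)
9 + c*(-51) = 9 + 10*(-51) = 9 - 510 = -501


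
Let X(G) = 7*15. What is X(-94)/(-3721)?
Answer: -105/3721 ≈ -0.028218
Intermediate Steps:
X(G) = 105
X(-94)/(-3721) = 105/(-3721) = 105*(-1/3721) = -105/3721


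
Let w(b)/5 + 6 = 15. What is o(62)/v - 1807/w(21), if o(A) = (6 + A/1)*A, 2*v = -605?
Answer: -58907/1089 ≈ -54.093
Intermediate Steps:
w(b) = 45 (w(b) = -30 + 5*15 = -30 + 75 = 45)
v = -605/2 (v = (1/2)*(-605) = -605/2 ≈ -302.50)
o(A) = A*(6 + A) (o(A) = (6 + A*1)*A = (6 + A)*A = A*(6 + A))
o(62)/v - 1807/w(21) = (62*(6 + 62))/(-605/2) - 1807/45 = (62*68)*(-2/605) - 1807*1/45 = 4216*(-2/605) - 1807/45 = -8432/605 - 1807/45 = -58907/1089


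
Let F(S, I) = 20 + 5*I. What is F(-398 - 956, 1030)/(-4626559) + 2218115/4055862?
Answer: 10241271109745/18764684838858 ≈ 0.54577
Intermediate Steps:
F(-398 - 956, 1030)/(-4626559) + 2218115/4055862 = (20 + 5*1030)/(-4626559) + 2218115/4055862 = (20 + 5150)*(-1/4626559) + 2218115*(1/4055862) = 5170*(-1/4626559) + 2218115/4055862 = -5170/4626559 + 2218115/4055862 = 10241271109745/18764684838858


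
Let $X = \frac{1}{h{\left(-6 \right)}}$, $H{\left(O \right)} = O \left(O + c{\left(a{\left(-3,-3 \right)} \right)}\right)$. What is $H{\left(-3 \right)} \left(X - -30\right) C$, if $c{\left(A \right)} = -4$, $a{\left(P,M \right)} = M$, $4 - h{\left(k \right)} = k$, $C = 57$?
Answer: $\frac{360297}{10} \approx 36030.0$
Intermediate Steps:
$h{\left(k \right)} = 4 - k$
$H{\left(O \right)} = O \left(-4 + O\right)$ ($H{\left(O \right)} = O \left(O - 4\right) = O \left(-4 + O\right)$)
$X = \frac{1}{10}$ ($X = \frac{1}{4 - -6} = \frac{1}{4 + 6} = \frac{1}{10} \approx 0.1$)
$H{\left(-3 \right)} \left(X - -30\right) C = - 3 \left(-4 - 3\right) \left(\frac{1}{10} - -30\right) 57 = \left(-3\right) \left(-7\right) \left(\frac{1}{10} + 30\right) 57 = 21 \cdot \frac{301}{10} \cdot 57 = \frac{6321}{10} \cdot 57 = \frac{360297}{10}$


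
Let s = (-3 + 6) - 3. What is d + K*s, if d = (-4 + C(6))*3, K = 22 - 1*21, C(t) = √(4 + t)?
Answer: -12 + 3*√10 ≈ -2.5132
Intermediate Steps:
s = 0 (s = 3 - 3 = 0)
K = 1 (K = 22 - 21 = 1)
d = -12 + 3*√10 (d = (-4 + √(4 + 6))*3 = (-4 + √10)*3 = -12 + 3*√10 ≈ -2.5132)
d + K*s = (-12 + 3*√10) + 1*0 = (-12 + 3*√10) + 0 = -12 + 3*√10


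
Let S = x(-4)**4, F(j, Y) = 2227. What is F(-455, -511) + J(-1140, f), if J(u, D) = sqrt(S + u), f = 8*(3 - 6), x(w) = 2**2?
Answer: 2227 + 2*I*sqrt(221) ≈ 2227.0 + 29.732*I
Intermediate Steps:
x(w) = 4
S = 256 (S = 4**4 = 256)
f = -24 (f = 8*(-3) = -24)
J(u, D) = sqrt(256 + u)
F(-455, -511) + J(-1140, f) = 2227 + sqrt(256 - 1140) = 2227 + sqrt(-884) = 2227 + 2*I*sqrt(221)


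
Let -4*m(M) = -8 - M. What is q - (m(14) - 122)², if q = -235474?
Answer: -996185/4 ≈ -2.4905e+5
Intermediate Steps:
m(M) = 2 + M/4 (m(M) = -(-8 - M)/4 = 2 + M/4)
q - (m(14) - 122)² = -235474 - ((2 + (¼)*14) - 122)² = -235474 - ((2 + 7/2) - 122)² = -235474 - (11/2 - 122)² = -235474 - (-233/2)² = -235474 - 1*54289/4 = -235474 - 54289/4 = -996185/4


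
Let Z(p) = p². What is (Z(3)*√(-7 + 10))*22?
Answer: 198*√3 ≈ 342.95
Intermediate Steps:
(Z(3)*√(-7 + 10))*22 = (3²*√(-7 + 10))*22 = (9*√3)*22 = 198*√3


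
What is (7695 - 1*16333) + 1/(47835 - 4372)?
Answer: -375433393/43463 ≈ -8638.0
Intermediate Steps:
(7695 - 1*16333) + 1/(47835 - 4372) = (7695 - 16333) + 1/43463 = -8638 + 1/43463 = -375433393/43463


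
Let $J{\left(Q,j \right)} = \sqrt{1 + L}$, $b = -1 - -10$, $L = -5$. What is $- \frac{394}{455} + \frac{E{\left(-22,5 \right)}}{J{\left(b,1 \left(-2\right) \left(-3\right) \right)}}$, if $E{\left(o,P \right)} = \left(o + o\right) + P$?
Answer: $- \frac{394}{455} + \frac{39 i}{2} \approx -0.86593 + 19.5 i$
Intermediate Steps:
$b = 9$ ($b = -1 + 10 = 9$)
$E{\left(o,P \right)} = P + 2 o$ ($E{\left(o,P \right)} = 2 o + P = P + 2 o$)
$J{\left(Q,j \right)} = 2 i$ ($J{\left(Q,j \right)} = \sqrt{1 - 5} = \sqrt{-4} = 2 i$)
$- \frac{394}{455} + \frac{E{\left(-22,5 \right)}}{J{\left(b,1 \left(-2\right) \left(-3\right) \right)}} = - \frac{394}{455} + \frac{5 + 2 \left(-22\right)}{2 i} = \left(-394\right) \frac{1}{455} + \left(5 - 44\right) \left(- \frac{i}{2}\right) = - \frac{394}{455} - 39 \left(- \frac{i}{2}\right) = - \frac{394}{455} + \frac{39 i}{2}$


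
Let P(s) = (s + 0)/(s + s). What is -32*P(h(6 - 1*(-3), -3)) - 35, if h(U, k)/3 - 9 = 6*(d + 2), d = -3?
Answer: -51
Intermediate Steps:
h(U, k) = 9 (h(U, k) = 27 + 3*(6*(-3 + 2)) = 27 + 3*(6*(-1)) = 27 + 3*(-6) = 27 - 18 = 9)
P(s) = ½ (P(s) = s/((2*s)) = s*(1/(2*s)) = ½)
-32*P(h(6 - 1*(-3), -3)) - 35 = -32*½ - 35 = -16 - 35 = -51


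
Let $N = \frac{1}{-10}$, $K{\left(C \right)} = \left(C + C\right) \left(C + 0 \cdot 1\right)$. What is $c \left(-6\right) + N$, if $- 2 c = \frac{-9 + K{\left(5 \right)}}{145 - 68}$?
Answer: $\frac{1153}{770} \approx 1.4974$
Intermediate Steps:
$K{\left(C \right)} = 2 C^{2}$ ($K{\left(C \right)} = 2 C \left(C + 0\right) = 2 C C = 2 C^{2}$)
$N = - \frac{1}{10} \approx -0.1$
$c = - \frac{41}{154}$ ($c = - \frac{\left(-9 + 2 \cdot 5^{2}\right) \frac{1}{145 - 68}}{2} = - \frac{\left(-9 + 2 \cdot 25\right) \frac{1}{77}}{2} = - \frac{\left(-9 + 50\right) \frac{1}{77}}{2} = - \frac{41 \cdot \frac{1}{77}}{2} = \left(- \frac{1}{2}\right) \frac{41}{77} = - \frac{41}{154} \approx -0.26623$)
$c \left(-6\right) + N = \left(- \frac{41}{154}\right) \left(-6\right) - \frac{1}{10} = \frac{123}{77} - \frac{1}{10} = \frac{1153}{770}$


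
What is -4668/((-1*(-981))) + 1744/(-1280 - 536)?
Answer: -424498/74229 ≈ -5.7188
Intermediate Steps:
-4668/((-1*(-981))) + 1744/(-1280 - 536) = -4668/981 + 1744/(-1816) = -4668*1/981 + 1744*(-1/1816) = -1556/327 - 218/227 = -424498/74229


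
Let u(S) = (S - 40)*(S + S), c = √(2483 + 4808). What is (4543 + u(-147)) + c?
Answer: 59521 + √7291 ≈ 59606.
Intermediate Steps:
c = √7291 ≈ 85.387
u(S) = 2*S*(-40 + S) (u(S) = (-40 + S)*(2*S) = 2*S*(-40 + S))
(4543 + u(-147)) + c = (4543 + 2*(-147)*(-40 - 147)) + √7291 = (4543 + 2*(-147)*(-187)) + √7291 = (4543 + 54978) + √7291 = 59521 + √7291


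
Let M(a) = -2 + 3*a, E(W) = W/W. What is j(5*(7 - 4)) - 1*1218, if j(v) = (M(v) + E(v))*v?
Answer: -558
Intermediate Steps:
E(W) = 1
j(v) = v*(-1 + 3*v) (j(v) = ((-2 + 3*v) + 1)*v = (-1 + 3*v)*v = v*(-1 + 3*v))
j(5*(7 - 4)) - 1*1218 = (5*(7 - 4))*(-1 + 3*(5*(7 - 4))) - 1*1218 = (5*3)*(-1 + 3*(5*3)) - 1218 = 15*(-1 + 3*15) - 1218 = 15*(-1 + 45) - 1218 = 15*44 - 1218 = 660 - 1218 = -558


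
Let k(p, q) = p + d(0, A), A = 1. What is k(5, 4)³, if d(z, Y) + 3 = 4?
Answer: 216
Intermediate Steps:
d(z, Y) = 1 (d(z, Y) = -3 + 4 = 1)
k(p, q) = 1 + p (k(p, q) = p + 1 = 1 + p)
k(5, 4)³ = (1 + 5)³ = 6³ = 216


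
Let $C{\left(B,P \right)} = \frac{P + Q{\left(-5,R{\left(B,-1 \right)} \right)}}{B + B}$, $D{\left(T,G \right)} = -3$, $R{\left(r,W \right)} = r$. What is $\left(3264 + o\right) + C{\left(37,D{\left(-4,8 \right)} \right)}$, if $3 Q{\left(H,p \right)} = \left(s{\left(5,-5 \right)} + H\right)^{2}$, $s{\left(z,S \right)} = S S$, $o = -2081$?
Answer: $\frac{263017}{222} \approx 1184.8$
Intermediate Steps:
$s{\left(z,S \right)} = S^{2}$
$Q{\left(H,p \right)} = \frac{\left(25 + H\right)^{2}}{3}$ ($Q{\left(H,p \right)} = \frac{\left(\left(-5\right)^{2} + H\right)^{2}}{3} = \frac{\left(25 + H\right)^{2}}{3}$)
$C{\left(B,P \right)} = \frac{\frac{400}{3} + P}{2 B}$ ($C{\left(B,P \right)} = \frac{P + \frac{\left(25 - 5\right)^{2}}{3}}{B + B} = \frac{P + \frac{20^{2}}{3}}{2 B} = \left(P + \frac{1}{3} \cdot 400\right) \frac{1}{2 B} = \left(P + \frac{400}{3}\right) \frac{1}{2 B} = \left(\frac{400}{3} + P\right) \frac{1}{2 B} = \frac{\frac{400}{3} + P}{2 B}$)
$\left(3264 + o\right) + C{\left(37,D{\left(-4,8 \right)} \right)} = \left(3264 - 2081\right) + \frac{400 + 3 \left(-3\right)}{6 \cdot 37} = 1183 + \frac{1}{6} \cdot \frac{1}{37} \left(400 - 9\right) = 1183 + \frac{1}{6} \cdot \frac{1}{37} \cdot 391 = 1183 + \frac{391}{222} = \frac{263017}{222}$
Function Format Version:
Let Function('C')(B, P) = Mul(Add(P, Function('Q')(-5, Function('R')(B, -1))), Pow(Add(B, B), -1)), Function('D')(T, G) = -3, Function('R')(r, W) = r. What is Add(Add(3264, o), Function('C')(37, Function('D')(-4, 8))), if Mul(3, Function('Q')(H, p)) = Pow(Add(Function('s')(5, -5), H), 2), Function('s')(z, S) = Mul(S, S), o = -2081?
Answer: Rational(263017, 222) ≈ 1184.8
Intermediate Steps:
Function('s')(z, S) = Pow(S, 2)
Function('Q')(H, p) = Mul(Rational(1, 3), Pow(Add(25, H), 2)) (Function('Q')(H, p) = Mul(Rational(1, 3), Pow(Add(Pow(-5, 2), H), 2)) = Mul(Rational(1, 3), Pow(Add(25, H), 2)))
Function('C')(B, P) = Mul(Rational(1, 2), Pow(B, -1), Add(Rational(400, 3), P)) (Function('C')(B, P) = Mul(Add(P, Mul(Rational(1, 3), Pow(Add(25, -5), 2))), Pow(Add(B, B), -1)) = Mul(Add(P, Mul(Rational(1, 3), Pow(20, 2))), Pow(Mul(2, B), -1)) = Mul(Add(P, Mul(Rational(1, 3), 400)), Mul(Rational(1, 2), Pow(B, -1))) = Mul(Add(P, Rational(400, 3)), Mul(Rational(1, 2), Pow(B, -1))) = Mul(Add(Rational(400, 3), P), Mul(Rational(1, 2), Pow(B, -1))) = Mul(Rational(1, 2), Pow(B, -1), Add(Rational(400, 3), P)))
Add(Add(3264, o), Function('C')(37, Function('D')(-4, 8))) = Add(Add(3264, -2081), Mul(Rational(1, 6), Pow(37, -1), Add(400, Mul(3, -3)))) = Add(1183, Mul(Rational(1, 6), Rational(1, 37), Add(400, -9))) = Add(1183, Mul(Rational(1, 6), Rational(1, 37), 391)) = Add(1183, Rational(391, 222)) = Rational(263017, 222)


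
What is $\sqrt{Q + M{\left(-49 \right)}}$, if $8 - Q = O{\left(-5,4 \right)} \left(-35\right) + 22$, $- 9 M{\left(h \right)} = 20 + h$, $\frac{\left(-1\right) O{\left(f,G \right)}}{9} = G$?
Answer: $\frac{i \sqrt{11437}}{3} \approx 35.648 i$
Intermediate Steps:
$O{\left(f,G \right)} = - 9 G$
$M{\left(h \right)} = - \frac{20}{9} - \frac{h}{9}$ ($M{\left(h \right)} = - \frac{20 + h}{9} = - \frac{20}{9} - \frac{h}{9}$)
$Q = -1274$ ($Q = 8 - \left(\left(-9\right) 4 \left(-35\right) + 22\right) = 8 - \left(\left(-36\right) \left(-35\right) + 22\right) = 8 - \left(1260 + 22\right) = 8 - 1282 = -1274$)
$\sqrt{Q + M{\left(-49 \right)}} = \sqrt{-1274 - - \frac{29}{9}} = \sqrt{-1274 + \left(- \frac{20}{9} + \frac{49}{9}\right)} = \sqrt{-1274 + \frac{29}{9}} = \sqrt{- \frac{11437}{9}} = \frac{i \sqrt{11437}}{3}$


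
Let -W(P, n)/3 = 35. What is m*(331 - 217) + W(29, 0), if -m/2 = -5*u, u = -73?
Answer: -83325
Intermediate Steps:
W(P, n) = -105 (W(P, n) = -3*35 = -105)
m = -730 (m = -(-10)*(-73) = -2*365 = -730)
m*(331 - 217) + W(29, 0) = -730*(331 - 217) - 105 = -730*114 - 105 = -83220 - 105 = -83325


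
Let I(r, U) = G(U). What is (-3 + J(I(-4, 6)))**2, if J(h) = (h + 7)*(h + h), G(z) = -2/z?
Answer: 4489/81 ≈ 55.420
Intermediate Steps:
I(r, U) = -2/U
J(h) = 2*h*(7 + h) (J(h) = (7 + h)*(2*h) = 2*h*(7 + h))
(-3 + J(I(-4, 6)))**2 = (-3 + 2*(-2/6)*(7 - 2/6))**2 = (-3 + 2*(-2*1/6)*(7 - 2*1/6))**2 = (-3 + 2*(-1/3)*(7 - 1/3))**2 = (-3 + 2*(-1/3)*(20/3))**2 = (-3 - 40/9)**2 = (-67/9)**2 = 4489/81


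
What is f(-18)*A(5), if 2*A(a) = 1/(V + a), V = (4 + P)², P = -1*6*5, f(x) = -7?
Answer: -7/1362 ≈ -0.0051395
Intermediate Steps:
P = -30 (P = -6*5 = -30)
V = 676 (V = (4 - 30)² = (-26)² = 676)
A(a) = 1/(2*(676 + a))
f(-18)*A(5) = -7/(2*(676 + 5)) = -7/(2*681) = -7*1/1362 = -7/1362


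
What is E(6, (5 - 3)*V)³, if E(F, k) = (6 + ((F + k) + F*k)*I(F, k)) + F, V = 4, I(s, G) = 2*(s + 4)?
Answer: 1962515008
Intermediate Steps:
I(s, G) = 8 + 2*s (I(s, G) = 2*(4 + s) = 8 + 2*s)
E(F, k) = 6 + F + (8 + 2*F)*(F + k + F*k) (E(F, k) = (6 + ((F + k) + F*k)*(8 + 2*F)) + F = (6 + (F + k + F*k)*(8 + 2*F)) + F = (6 + (8 + 2*F)*(F + k + F*k)) + F = 6 + F + (8 + 2*F)*(F + k + F*k))
E(6, (5 - 3)*V)³ = (6 + 6 + 2*6*(4 + 6) + 2*((5 - 3)*4)*(4 + 6) + 2*6*((5 - 3)*4)*(4 + 6))³ = (6 + 6 + 2*6*10 + 2*(2*4)*10 + 2*6*(2*4)*10)³ = (6 + 6 + 120 + 2*8*10 + 2*6*8*10)³ = (6 + 6 + 120 + 160 + 960)³ = 1252³ = 1962515008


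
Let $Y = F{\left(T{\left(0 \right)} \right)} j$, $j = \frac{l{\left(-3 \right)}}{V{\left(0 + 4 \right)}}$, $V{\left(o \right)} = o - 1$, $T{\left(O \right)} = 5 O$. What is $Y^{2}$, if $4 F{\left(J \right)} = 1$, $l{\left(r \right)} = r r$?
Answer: $\frac{9}{16} \approx 0.5625$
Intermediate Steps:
$V{\left(o \right)} = -1 + o$
$l{\left(r \right)} = r^{2}$
$F{\left(J \right)} = \frac{1}{4}$ ($F{\left(J \right)} = \frac{1}{4} \cdot 1 = \frac{1}{4}$)
$j = 3$ ($j = \frac{\left(-3\right)^{2}}{-1 + \left(0 + 4\right)} = \frac{9}{-1 + 4} = \frac{9}{3} = 9 \cdot \frac{1}{3} = 3$)
$Y = \frac{3}{4}$ ($Y = \frac{1}{4} \cdot 3 = \frac{3}{4} \approx 0.75$)
$Y^{2} = \left(\frac{3}{4}\right)^{2} = \frac{9}{16}$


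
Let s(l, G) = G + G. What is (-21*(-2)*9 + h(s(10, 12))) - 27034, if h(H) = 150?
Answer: -26506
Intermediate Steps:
s(l, G) = 2*G
(-21*(-2)*9 + h(s(10, 12))) - 27034 = (-21*(-2)*9 + 150) - 27034 = (42*9 + 150) - 27034 = (378 + 150) - 27034 = 528 - 27034 = -26506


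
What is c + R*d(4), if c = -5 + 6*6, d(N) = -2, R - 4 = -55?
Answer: 133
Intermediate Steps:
R = -51 (R = 4 - 55 = -51)
c = 31 (c = -5 + 36 = 31)
c + R*d(4) = 31 - 51*(-2) = 31 + 102 = 133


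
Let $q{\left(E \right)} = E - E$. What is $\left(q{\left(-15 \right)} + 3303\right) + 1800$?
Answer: $5103$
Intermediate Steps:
$q{\left(E \right)} = 0$
$\left(q{\left(-15 \right)} + 3303\right) + 1800 = \left(0 + 3303\right) + 1800 = 3303 + 1800 = 5103$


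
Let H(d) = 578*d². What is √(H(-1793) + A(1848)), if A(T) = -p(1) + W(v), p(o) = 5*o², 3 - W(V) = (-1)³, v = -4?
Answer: √1858182721 ≈ 43107.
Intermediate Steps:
W(V) = 4 (W(V) = 3 - 1*(-1)³ = 3 - 1*(-1) = 3 + 1 = 4)
A(T) = -1 (A(T) = -5*1² + 4 = -5 + 4 = -1)
√(H(-1793) + A(1848)) = √(578*(-1793)² - 1) = √(578*3214849 - 1) = √(1858182722 - 1) = √1858182721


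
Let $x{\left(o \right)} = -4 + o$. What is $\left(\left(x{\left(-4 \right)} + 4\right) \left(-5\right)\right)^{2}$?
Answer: $400$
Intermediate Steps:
$\left(\left(x{\left(-4 \right)} + 4\right) \left(-5\right)\right)^{2} = \left(\left(\left(-4 - 4\right) + 4\right) \left(-5\right)\right)^{2} = \left(\left(-8 + 4\right) \left(-5\right)\right)^{2} = \left(\left(-4\right) \left(-5\right)\right)^{2} = 20^{2} = 400$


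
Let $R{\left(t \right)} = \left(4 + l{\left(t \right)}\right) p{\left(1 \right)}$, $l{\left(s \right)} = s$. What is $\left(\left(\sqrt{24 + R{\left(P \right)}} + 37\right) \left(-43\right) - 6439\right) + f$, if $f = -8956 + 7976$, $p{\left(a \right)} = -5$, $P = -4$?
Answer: $-9010 - 86 \sqrt{6} \approx -9220.7$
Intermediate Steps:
$f = -980$
$R{\left(t \right)} = -20 - 5 t$ ($R{\left(t \right)} = \left(4 + t\right) \left(-5\right) = -20 - 5 t$)
$\left(\left(\sqrt{24 + R{\left(P \right)}} + 37\right) \left(-43\right) - 6439\right) + f = \left(\left(\sqrt{24 - 0} + 37\right) \left(-43\right) - 6439\right) - 980 = \left(\left(\sqrt{24 + \left(-20 + 20\right)} + 37\right) \left(-43\right) - 6439\right) - 980 = \left(\left(\sqrt{24 + 0} + 37\right) \left(-43\right) - 6439\right) - 980 = \left(\left(\sqrt{24} + 37\right) \left(-43\right) - 6439\right) - 980 = \left(\left(2 \sqrt{6} + 37\right) \left(-43\right) - 6439\right) - 980 = \left(\left(37 + 2 \sqrt{6}\right) \left(-43\right) - 6439\right) - 980 = \left(\left(-1591 - 86 \sqrt{6}\right) - 6439\right) - 980 = \left(-8030 - 86 \sqrt{6}\right) - 980 = -9010 - 86 \sqrt{6}$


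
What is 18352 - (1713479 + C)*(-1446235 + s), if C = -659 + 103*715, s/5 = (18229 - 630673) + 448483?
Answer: 4048201166952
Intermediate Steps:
s = -819805 (s = 5*((18229 - 630673) + 448483) = 5*(-612444 + 448483) = 5*(-163961) = -819805)
C = 72986 (C = -659 + 73645 = 72986)
18352 - (1713479 + C)*(-1446235 + s) = 18352 - (1713479 + 72986)*(-1446235 - 819805) = 18352 - 1786465*(-2266040) = 18352 - 1*(-4048201148600) = 18352 + 4048201148600 = 4048201166952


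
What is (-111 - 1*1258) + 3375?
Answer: 2006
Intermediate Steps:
(-111 - 1*1258) + 3375 = (-111 - 1258) + 3375 = -1369 + 3375 = 2006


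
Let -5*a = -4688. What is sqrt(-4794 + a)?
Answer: I*sqrt(96410)/5 ≈ 62.1*I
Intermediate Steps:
a = 4688/5 (a = -1/5*(-4688) = 4688/5 ≈ 937.60)
sqrt(-4794 + a) = sqrt(-4794 + 4688/5) = sqrt(-19282/5) = I*sqrt(96410)/5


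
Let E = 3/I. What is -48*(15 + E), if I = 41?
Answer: -29664/41 ≈ -723.51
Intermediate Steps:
E = 3/41 ≈ 0.073171
-48*(15 + E) = -48*(15 + 3/41) = -48*618/41 = -29664/41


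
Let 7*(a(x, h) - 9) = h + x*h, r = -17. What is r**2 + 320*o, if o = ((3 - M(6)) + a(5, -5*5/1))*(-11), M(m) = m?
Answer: 382183/7 ≈ 54598.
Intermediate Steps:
a(x, h) = 9 + h/7 + h*x/7 (a(x, h) = 9 + (h + x*h)/7 = 9 + (h + h*x)/7 = 9 + (h/7 + h*x/7) = 9 + h/7 + h*x/7)
o = 1188/7 (o = ((3 - 1*6) + (9 + (-5*5/1)/7 + (1/7)*(-5*5/1)*5))*(-11) = ((3 - 6) + (9 + (-25*1)/7 + (1/7)*(-25*1)*5))*(-11) = (-3 + (9 + (1/7)*(-25) + (1/7)*(-25)*5))*(-11) = (-3 + (9 - 25/7 - 125/7))*(-11) = (-3 - 87/7)*(-11) = -108/7*(-11) = 1188/7 ≈ 169.71)
r**2 + 320*o = (-17)**2 + 320*(1188/7) = 289 + 380160/7 = 382183/7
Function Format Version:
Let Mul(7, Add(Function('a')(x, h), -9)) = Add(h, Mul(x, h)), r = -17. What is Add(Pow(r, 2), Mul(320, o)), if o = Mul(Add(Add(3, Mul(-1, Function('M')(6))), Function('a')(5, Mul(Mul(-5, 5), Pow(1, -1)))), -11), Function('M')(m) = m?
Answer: Rational(382183, 7) ≈ 54598.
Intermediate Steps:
Function('a')(x, h) = Add(9, Mul(Rational(1, 7), h), Mul(Rational(1, 7), h, x)) (Function('a')(x, h) = Add(9, Mul(Rational(1, 7), Add(h, Mul(x, h)))) = Add(9, Mul(Rational(1, 7), Add(h, Mul(h, x)))) = Add(9, Add(Mul(Rational(1, 7), h), Mul(Rational(1, 7), h, x))) = Add(9, Mul(Rational(1, 7), h), Mul(Rational(1, 7), h, x)))
o = Rational(1188, 7) (o = Mul(Add(Add(3, Mul(-1, 6)), Add(9, Mul(Rational(1, 7), Mul(Mul(-5, 5), Pow(1, -1))), Mul(Rational(1, 7), Mul(Mul(-5, 5), Pow(1, -1)), 5))), -11) = Mul(Add(Add(3, -6), Add(9, Mul(Rational(1, 7), Mul(-25, 1)), Mul(Rational(1, 7), Mul(-25, 1), 5))), -11) = Mul(Add(-3, Add(9, Mul(Rational(1, 7), -25), Mul(Rational(1, 7), -25, 5))), -11) = Mul(Add(-3, Add(9, Rational(-25, 7), Rational(-125, 7))), -11) = Mul(Add(-3, Rational(-87, 7)), -11) = Mul(Rational(-108, 7), -11) = Rational(1188, 7) ≈ 169.71)
Add(Pow(r, 2), Mul(320, o)) = Add(Pow(-17, 2), Mul(320, Rational(1188, 7))) = Add(289, Rational(380160, 7)) = Rational(382183, 7)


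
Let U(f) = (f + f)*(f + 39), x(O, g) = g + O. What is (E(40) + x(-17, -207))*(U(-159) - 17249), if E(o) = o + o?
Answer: -3011184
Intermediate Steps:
x(O, g) = O + g
E(o) = 2*o
U(f) = 2*f*(39 + f) (U(f) = (2*f)*(39 + f) = 2*f*(39 + f))
(E(40) + x(-17, -207))*(U(-159) - 17249) = (2*40 + (-17 - 207))*(2*(-159)*(39 - 159) - 17249) = (80 - 224)*(2*(-159)*(-120) - 17249) = -144*(38160 - 17249) = -144*20911 = -3011184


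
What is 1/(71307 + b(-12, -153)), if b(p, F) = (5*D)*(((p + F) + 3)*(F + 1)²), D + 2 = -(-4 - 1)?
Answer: -1/56071413 ≈ -1.7834e-8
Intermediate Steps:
D = 3 (D = -2 - (-4 - 1) = -2 - 1*(-5) = -2 + 5 = 3)
b(p, F) = 15*(1 + F)²*(3 + F + p) (b(p, F) = (5*3)*(((p + F) + 3)*(F + 1)²) = 15*(((F + p) + 3)*(1 + F)²) = 15*((3 + F + p)*(1 + F)²) = 15*((1 + F)²*(3 + F + p)) = 15*(1 + F)²*(3 + F + p))
1/(71307 + b(-12, -153)) = 1/(71307 + 15*(1 - 153)²*(3 - 153 - 12)) = 1/(71307 + 15*(-152)²*(-162)) = 1/(71307 + 15*23104*(-162)) = 1/(71307 - 56142720) = 1/(-56071413) = -1/56071413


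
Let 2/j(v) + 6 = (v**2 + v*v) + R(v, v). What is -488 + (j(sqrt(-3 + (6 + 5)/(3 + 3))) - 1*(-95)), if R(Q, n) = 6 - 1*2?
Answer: -5115/13 ≈ -393.46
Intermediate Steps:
R(Q, n) = 4 (R(Q, n) = 6 - 2 = 4)
j(v) = 2/(-2 + 2*v**2) (j(v) = 2/(-6 + ((v**2 + v*v) + 4)) = 2/(-6 + ((v**2 + v**2) + 4)) = 2/(-6 + (2*v**2 + 4)) = 2/(-6 + (4 + 2*v**2)) = 2/(-2 + 2*v**2))
-488 + (j(sqrt(-3 + (6 + 5)/(3 + 3))) - 1*(-95)) = -488 + (1/(-1 + (sqrt(-3 + (6 + 5)/(3 + 3)))**2) - 1*(-95)) = -488 + (1/(-1 + (sqrt(-3 + 11/6))**2) + 95) = -488 + (1/(-1 + (sqrt(-7/6))**2) + 95) = -488 + (1/(-1 + (I*sqrt(42)/6)**2) + 95) = -488 + (1/(-1 - 7/6) + 95) = -488 + (1/(-13/6) + 95) = -488 + (-6/13 + 95) = -488 + 1229/13 = -5115/13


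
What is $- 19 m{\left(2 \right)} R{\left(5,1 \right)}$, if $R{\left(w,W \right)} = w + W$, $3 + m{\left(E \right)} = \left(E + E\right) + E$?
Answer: $-342$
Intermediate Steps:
$m{\left(E \right)} = -3 + 3 E$ ($m{\left(E \right)} = -3 + \left(\left(E + E\right) + E\right) = -3 + \left(2 E + E\right) = -3 + 3 E$)
$R{\left(w,W \right)} = W + w$
$- 19 m{\left(2 \right)} R{\left(5,1 \right)} = - 19 \left(-3 + 3 \cdot 2\right) \left(1 + 5\right) = - 19 \left(-3 + 6\right) 6 = \left(-19\right) 3 \cdot 6 = \left(-57\right) 6 = -342$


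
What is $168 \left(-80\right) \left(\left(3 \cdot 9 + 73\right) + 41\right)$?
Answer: $-1895040$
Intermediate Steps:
$168 \left(-80\right) \left(\left(3 \cdot 9 + 73\right) + 41\right) = - 13440 \left(\left(27 + 73\right) + 41\right) = - 13440 \left(100 + 41\right) = \left(-13440\right) 141 = -1895040$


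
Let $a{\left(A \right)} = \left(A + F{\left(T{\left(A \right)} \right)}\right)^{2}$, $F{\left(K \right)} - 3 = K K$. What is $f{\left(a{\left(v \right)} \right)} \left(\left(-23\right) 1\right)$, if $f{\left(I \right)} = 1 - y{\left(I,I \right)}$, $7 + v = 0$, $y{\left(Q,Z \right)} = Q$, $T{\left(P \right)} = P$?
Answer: $46552$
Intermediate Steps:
$v = -7$ ($v = -7 + 0 = -7$)
$F{\left(K \right)} = 3 + K^{2}$ ($F{\left(K \right)} = 3 + K K = 3 + K^{2}$)
$a{\left(A \right)} = \left(3 + A + A^{2}\right)^{2}$ ($a{\left(A \right)} = \left(A + \left(3 + A^{2}\right)\right)^{2} = \left(3 + A + A^{2}\right)^{2}$)
$f{\left(I \right)} = 1 - I$
$f{\left(a{\left(v \right)} \right)} \left(\left(-23\right) 1\right) = \left(1 - \left(3 - 7 + \left(-7\right)^{2}\right)^{2}\right) \left(\left(-23\right) 1\right) = \left(1 - \left(3 - 7 + 49\right)^{2}\right) \left(-23\right) = \left(1 - 45^{2}\right) \left(-23\right) = \left(1 - 2025\right) \left(-23\right) = \left(-2024\right) \left(-23\right) = 46552$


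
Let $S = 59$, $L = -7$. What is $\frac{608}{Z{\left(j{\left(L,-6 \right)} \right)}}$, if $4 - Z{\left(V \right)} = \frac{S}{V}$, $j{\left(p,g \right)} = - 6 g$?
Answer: $\frac{21888}{85} \approx 257.51$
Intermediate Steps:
$Z{\left(V \right)} = 4 - \frac{59}{V}$
$\frac{608}{Z{\left(j{\left(L,-6 \right)} \right)}} = \frac{608}{4 - \frac{59}{\left(-6\right) \left(-6\right)}} = \frac{608}{4 - \frac{59}{36}} = \frac{608}{\frac{85}{36}} = 608 \cdot \frac{36}{85} = \frac{21888}{85}$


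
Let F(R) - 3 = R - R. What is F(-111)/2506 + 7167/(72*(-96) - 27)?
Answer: -5979895/5796378 ≈ -1.0317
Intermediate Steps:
F(R) = 3 (F(R) = 3 + (R - R) = 3 + 0 = 3)
F(-111)/2506 + 7167/(72*(-96) - 27) = 3/2506 + 7167/(72*(-96) - 27) = 3*(1/2506) + 7167/(-6912 - 27) = 3/2506 + 7167/(-6939) = 3/2506 + 7167*(-1/6939) = 3/2506 - 2389/2313 = -5979895/5796378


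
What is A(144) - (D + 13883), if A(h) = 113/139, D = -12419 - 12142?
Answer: 1484355/139 ≈ 10679.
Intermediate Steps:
D = -24561
A(h) = 113/139 (A(h) = 113*(1/139) = 113/139)
A(144) - (D + 13883) = 113/139 - (-24561 + 13883) = 113/139 - 1*(-10678) = 113/139 + 10678 = 1484355/139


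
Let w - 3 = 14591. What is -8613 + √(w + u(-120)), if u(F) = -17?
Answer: -8613 + √14577 ≈ -8492.3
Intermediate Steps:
w = 14594 (w = 3 + 14591 = 14594)
-8613 + √(w + u(-120)) = -8613 + √(14594 - 17) = -8613 + √14577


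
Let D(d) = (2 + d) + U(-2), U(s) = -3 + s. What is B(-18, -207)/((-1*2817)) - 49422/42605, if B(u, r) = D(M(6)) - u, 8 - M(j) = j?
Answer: -139946059/120018285 ≈ -1.1660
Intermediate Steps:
M(j) = 8 - j
D(d) = -3 + d (D(d) = (2 + d) + (-3 - 2) = (2 + d) - 5 = -3 + d)
B(u, r) = -1 - u (B(u, r) = (-3 + (8 - 1*6)) - u = (-3 + (8 - 6)) - u = (-3 + 2) - u = -1 - u)
B(-18, -207)/((-1*2817)) - 49422/42605 = (-1 - 1*(-18))/((-1*2817)) - 49422/42605 = (-1 + 18)/(-2817) - 49422*1/42605 = 17*(-1/2817) - 49422/42605 = -17/2817 - 49422/42605 = -139946059/120018285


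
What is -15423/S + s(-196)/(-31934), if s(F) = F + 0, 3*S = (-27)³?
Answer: 11757239/4988547 ≈ 2.3568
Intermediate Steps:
S = -6561 (S = (⅓)*(-27)³ = (⅓)*(-19683) = -6561)
s(F) = F
-15423/S + s(-196)/(-31934) = -15423/(-6561) - 196/(-31934) = -15423*(-1/6561) - 196*(-1/31934) = 5141/2187 + 14/2281 = 11757239/4988547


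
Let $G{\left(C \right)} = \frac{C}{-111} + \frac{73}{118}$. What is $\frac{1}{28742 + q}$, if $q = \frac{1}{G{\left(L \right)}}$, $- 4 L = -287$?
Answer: $\frac{727}{20869238} \approx 3.4836 \cdot 10^{-5}$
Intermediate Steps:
$L = \frac{287}{4}$ ($L = \left(- \frac{1}{4}\right) \left(-287\right) = \frac{287}{4} \approx 71.75$)
$G{\left(C \right)} = \frac{73}{118} - \frac{C}{111}$ ($G{\left(C \right)} = C \left(- \frac{1}{111}\right) + 73 \cdot \frac{1}{118} = - \frac{C}{111} + \frac{73}{118} = \frac{73}{118} - \frac{C}{111}$)
$q = - \frac{26196}{727}$ ($q = \frac{1}{\frac{73}{118} - \frac{287}{444}} = \frac{1}{- \frac{727}{26196}} = - \frac{26196}{727} \approx -36.033$)
$\frac{1}{28742 + q} = \frac{1}{28742 - \frac{26196}{727}} = \frac{1}{\frac{20869238}{727}} = \frac{727}{20869238}$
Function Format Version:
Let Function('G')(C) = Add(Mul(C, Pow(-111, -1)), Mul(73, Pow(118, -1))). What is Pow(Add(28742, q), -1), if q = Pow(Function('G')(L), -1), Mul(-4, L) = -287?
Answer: Rational(727, 20869238) ≈ 3.4836e-5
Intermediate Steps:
L = Rational(287, 4) (L = Mul(Rational(-1, 4), -287) = Rational(287, 4) ≈ 71.750)
Function('G')(C) = Add(Rational(73, 118), Mul(Rational(-1, 111), C)) (Function('G')(C) = Add(Mul(C, Rational(-1, 111)), Mul(73, Rational(1, 118))) = Add(Mul(Rational(-1, 111), C), Rational(73, 118)) = Add(Rational(73, 118), Mul(Rational(-1, 111), C)))
q = Rational(-26196, 727) (q = Pow(Add(Rational(73, 118), Mul(Rational(-1, 111), Rational(287, 4))), -1) = Pow(Add(Rational(73, 118), Rational(-287, 444)), -1) = Pow(Rational(-727, 26196), -1) = Rational(-26196, 727) ≈ -36.033)
Pow(Add(28742, q), -1) = Pow(Add(28742, Rational(-26196, 727)), -1) = Pow(Rational(20869238, 727), -1) = Rational(727, 20869238)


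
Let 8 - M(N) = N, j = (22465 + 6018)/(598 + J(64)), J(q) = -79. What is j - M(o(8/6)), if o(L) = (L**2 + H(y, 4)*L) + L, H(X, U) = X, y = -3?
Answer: 71609/1557 ≈ 45.992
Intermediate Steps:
o(L) = L**2 - 2*L (o(L) = (L**2 - 3*L) + L = L**2 - 2*L)
j = 28483/519 (j = (22465 + 6018)/(598 - 79) = 28483/519 ≈ 54.881)
M(N) = 8 - N
j - M(o(8/6)) = 28483/519 - (8 - 8/6*(-2 + 8/6)) = 28483/519 - (8 - 8*(1/6)*(-2 + 8*(1/6))) = 28483/519 - (8 - 4*(-2 + 4/3)/3) = 28483/519 - (8 - 4*(-2)/(3*3)) = 28483/519 - (8 - 1*(-8/9)) = 28483/519 - (8 + 8/9) = 28483/519 - 1*80/9 = 28483/519 - 80/9 = 71609/1557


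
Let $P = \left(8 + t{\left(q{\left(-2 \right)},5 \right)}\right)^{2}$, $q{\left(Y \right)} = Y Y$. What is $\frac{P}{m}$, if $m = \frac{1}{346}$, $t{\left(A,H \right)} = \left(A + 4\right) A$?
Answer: $553600$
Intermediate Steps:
$q{\left(Y \right)} = Y^{2}$
$t{\left(A,H \right)} = A \left(4 + A\right)$ ($t{\left(A,H \right)} = \left(4 + A\right) A = A \left(4 + A\right)$)
$m = \frac{1}{346} \approx 0.0028902$
$P = 1600$ ($P = \left(8 + \left(-2\right)^{2} \left(4 + \left(-2\right)^{2}\right)\right)^{2} = \left(8 + 4 \left(4 + 4\right)\right)^{2} = \left(8 + 4 \cdot 8\right)^{2} = \left(8 + 32\right)^{2} = 40^{2} = 1600$)
$\frac{P}{m} = 1600 \frac{1}{\frac{1}{346}} = 1600 \cdot 346 = 553600$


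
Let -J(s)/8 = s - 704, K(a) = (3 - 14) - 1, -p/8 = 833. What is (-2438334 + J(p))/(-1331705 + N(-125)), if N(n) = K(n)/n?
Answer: 297423750/166463113 ≈ 1.7867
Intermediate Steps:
p = -6664 (p = -8*833 = -6664)
K(a) = -12 (K(a) = -11 - 1 = -12)
J(s) = 5632 - 8*s (J(s) = -8*(s - 704) = -8*(-704 + s) = 5632 - 8*s)
N(n) = -12/n
(-2438334 + J(p))/(-1331705 + N(-125)) = (-2438334 + (5632 - 8*(-6664)))/(-1331705 - 12/(-125)) = (-2438334 + (5632 + 53312))/(-1331705 - 12*(-1/125)) = (-2438334 + 58944)/(-1331705 + 12/125) = -2379390/(-166463113/125) = -2379390*(-125/166463113) = 297423750/166463113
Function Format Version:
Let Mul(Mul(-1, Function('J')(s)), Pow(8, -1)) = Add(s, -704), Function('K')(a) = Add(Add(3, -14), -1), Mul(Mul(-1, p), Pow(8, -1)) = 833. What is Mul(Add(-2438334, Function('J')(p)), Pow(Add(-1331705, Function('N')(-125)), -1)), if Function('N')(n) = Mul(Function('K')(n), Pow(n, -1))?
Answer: Rational(297423750, 166463113) ≈ 1.7867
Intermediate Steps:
p = -6664 (p = Mul(-8, 833) = -6664)
Function('K')(a) = -12 (Function('K')(a) = Add(-11, -1) = -12)
Function('J')(s) = Add(5632, Mul(-8, s)) (Function('J')(s) = Mul(-8, Add(s, -704)) = Mul(-8, Add(-704, s)) = Add(5632, Mul(-8, s)))
Function('N')(n) = Mul(-12, Pow(n, -1))
Mul(Add(-2438334, Function('J')(p)), Pow(Add(-1331705, Function('N')(-125)), -1)) = Mul(Add(-2438334, Add(5632, Mul(-8, -6664))), Pow(Add(-1331705, Mul(-12, Pow(-125, -1))), -1)) = Mul(Add(-2438334, Add(5632, 53312)), Pow(Add(-1331705, Mul(-12, Rational(-1, 125))), -1)) = Mul(Add(-2438334, 58944), Pow(Add(-1331705, Rational(12, 125)), -1)) = Mul(-2379390, Pow(Rational(-166463113, 125), -1)) = Mul(-2379390, Rational(-125, 166463113)) = Rational(297423750, 166463113)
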